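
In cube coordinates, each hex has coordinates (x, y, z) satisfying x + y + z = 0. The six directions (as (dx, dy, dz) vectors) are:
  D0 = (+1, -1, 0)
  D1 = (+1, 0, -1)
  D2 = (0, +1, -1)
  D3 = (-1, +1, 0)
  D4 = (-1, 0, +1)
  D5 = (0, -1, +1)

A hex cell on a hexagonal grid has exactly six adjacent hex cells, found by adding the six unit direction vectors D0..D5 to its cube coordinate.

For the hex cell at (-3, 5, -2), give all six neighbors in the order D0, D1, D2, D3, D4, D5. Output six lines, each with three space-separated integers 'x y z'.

Answer: -2 4 -2
-2 5 -3
-3 6 -3
-4 6 -2
-4 5 -1
-3 4 -1

Derivation:
Center: (-3, 5, -2). Add each direction:
  D0: (-3, 5, -2) + (1, -1, 0) = (-2, 4, -2)
  D1: (-3, 5, -2) + (1, 0, -1) = (-2, 5, -3)
  D2: (-3, 5, -2) + (0, 1, -1) = (-3, 6, -3)
  D3: (-3, 5, -2) + (-1, 1, 0) = (-4, 6, -2)
  D4: (-3, 5, -2) + (-1, 0, 1) = (-4, 5, -1)
  D5: (-3, 5, -2) + (0, -1, 1) = (-3, 4, -1)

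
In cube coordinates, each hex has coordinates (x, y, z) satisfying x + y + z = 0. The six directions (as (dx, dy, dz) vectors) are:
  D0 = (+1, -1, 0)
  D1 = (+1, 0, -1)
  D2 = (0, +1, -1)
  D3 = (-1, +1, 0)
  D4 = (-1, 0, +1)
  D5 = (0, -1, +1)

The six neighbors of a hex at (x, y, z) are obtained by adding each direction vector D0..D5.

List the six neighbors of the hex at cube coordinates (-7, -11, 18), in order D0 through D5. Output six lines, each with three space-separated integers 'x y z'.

Center: (-7, -11, 18). Add each direction:
  D0: (-7, -11, 18) + (1, -1, 0) = (-6, -12, 18)
  D1: (-7, -11, 18) + (1, 0, -1) = (-6, -11, 17)
  D2: (-7, -11, 18) + (0, 1, -1) = (-7, -10, 17)
  D3: (-7, -11, 18) + (-1, 1, 0) = (-8, -10, 18)
  D4: (-7, -11, 18) + (-1, 0, 1) = (-8, -11, 19)
  D5: (-7, -11, 18) + (0, -1, 1) = (-7, -12, 19)

Answer: -6 -12 18
-6 -11 17
-7 -10 17
-8 -10 18
-8 -11 19
-7 -12 19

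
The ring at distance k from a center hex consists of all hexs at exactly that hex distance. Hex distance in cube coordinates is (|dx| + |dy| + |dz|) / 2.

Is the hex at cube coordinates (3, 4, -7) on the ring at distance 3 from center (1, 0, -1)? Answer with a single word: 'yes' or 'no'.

Answer: no

Derivation:
|px - cx| = |3 - 1| = 2
|py - cy| = |4 - 0| = 4
|pz - cz| = |-7 - (-1)| = 6
distance = (2+4+6)/2 = 12/2 = 6
radius = 3; distance != radius -> no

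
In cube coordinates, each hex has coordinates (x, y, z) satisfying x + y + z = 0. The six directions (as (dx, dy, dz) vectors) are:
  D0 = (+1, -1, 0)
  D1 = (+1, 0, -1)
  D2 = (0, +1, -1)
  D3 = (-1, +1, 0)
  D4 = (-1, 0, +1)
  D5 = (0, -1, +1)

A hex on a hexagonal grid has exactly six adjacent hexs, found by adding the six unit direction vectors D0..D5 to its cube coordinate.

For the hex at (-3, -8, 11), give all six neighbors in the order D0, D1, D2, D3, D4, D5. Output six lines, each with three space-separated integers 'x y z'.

Answer: -2 -9 11
-2 -8 10
-3 -7 10
-4 -7 11
-4 -8 12
-3 -9 12

Derivation:
Center: (-3, -8, 11). Add each direction:
  D0: (-3, -8, 11) + (1, -1, 0) = (-2, -9, 11)
  D1: (-3, -8, 11) + (1, 0, -1) = (-2, -8, 10)
  D2: (-3, -8, 11) + (0, 1, -1) = (-3, -7, 10)
  D3: (-3, -8, 11) + (-1, 1, 0) = (-4, -7, 11)
  D4: (-3, -8, 11) + (-1, 0, 1) = (-4, -8, 12)
  D5: (-3, -8, 11) + (0, -1, 1) = (-3, -9, 12)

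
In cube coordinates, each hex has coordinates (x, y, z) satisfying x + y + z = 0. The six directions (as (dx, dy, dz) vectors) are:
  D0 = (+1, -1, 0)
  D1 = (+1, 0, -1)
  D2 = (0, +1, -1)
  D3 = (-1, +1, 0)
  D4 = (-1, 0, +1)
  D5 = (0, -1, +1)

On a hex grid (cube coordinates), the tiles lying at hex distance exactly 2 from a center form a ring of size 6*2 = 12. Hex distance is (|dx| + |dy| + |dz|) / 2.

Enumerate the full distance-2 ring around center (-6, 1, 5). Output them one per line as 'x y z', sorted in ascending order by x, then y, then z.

Answer: -8 1 7
-8 2 6
-8 3 5
-7 0 7
-7 3 4
-6 -1 7
-6 3 3
-5 -1 6
-5 2 3
-4 -1 5
-4 0 4
-4 1 3

Derivation:
Walk ring at distance 2 from (-6, 1, 5):
Start at center + D4*2 = (-8, 1, 7)
  hex 0: (-8, 1, 7)
  hex 1: (-7, 0, 7)
  hex 2: (-6, -1, 7)
  hex 3: (-5, -1, 6)
  hex 4: (-4, -1, 5)
  hex 5: (-4, 0, 4)
  hex 6: (-4, 1, 3)
  hex 7: (-5, 2, 3)
  hex 8: (-6, 3, 3)
  hex 9: (-7, 3, 4)
  hex 10: (-8, 3, 5)
  hex 11: (-8, 2, 6)
Sorted: 12 hexes.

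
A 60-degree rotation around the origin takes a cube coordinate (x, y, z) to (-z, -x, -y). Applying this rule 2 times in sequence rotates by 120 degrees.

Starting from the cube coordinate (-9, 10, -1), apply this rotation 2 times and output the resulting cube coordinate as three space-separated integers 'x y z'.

Answer: 10 -1 -9

Derivation:
Start: (-9, 10, -1)
Step 1: (-9, 10, -1) -> (-(-1), -(-9), -(10)) = (1, 9, -10)
Step 2: (1, 9, -10) -> (-(-10), -(1), -(9)) = (10, -1, -9)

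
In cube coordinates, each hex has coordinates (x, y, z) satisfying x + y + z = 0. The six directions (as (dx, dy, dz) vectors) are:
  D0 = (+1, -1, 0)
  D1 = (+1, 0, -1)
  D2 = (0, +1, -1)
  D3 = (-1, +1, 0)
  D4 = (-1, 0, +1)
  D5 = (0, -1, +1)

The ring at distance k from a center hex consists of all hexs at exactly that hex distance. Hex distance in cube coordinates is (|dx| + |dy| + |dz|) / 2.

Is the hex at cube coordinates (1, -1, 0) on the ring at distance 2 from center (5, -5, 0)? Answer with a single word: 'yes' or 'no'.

Answer: no

Derivation:
|px - cx| = |1 - 5| = 4
|py - cy| = |-1 - (-5)| = 4
|pz - cz| = |0 - 0| = 0
distance = (4+4+0)/2 = 8/2 = 4
radius = 2; distance != radius -> no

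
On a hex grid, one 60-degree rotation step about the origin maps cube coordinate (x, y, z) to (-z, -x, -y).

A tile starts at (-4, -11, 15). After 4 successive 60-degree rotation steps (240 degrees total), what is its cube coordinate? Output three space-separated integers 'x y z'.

Start: (-4, -11, 15)
Step 1: (-4, -11, 15) -> (-(15), -(-4), -(-11)) = (-15, 4, 11)
Step 2: (-15, 4, 11) -> (-(11), -(-15), -(4)) = (-11, 15, -4)
Step 3: (-11, 15, -4) -> (-(-4), -(-11), -(15)) = (4, 11, -15)
Step 4: (4, 11, -15) -> (-(-15), -(4), -(11)) = (15, -4, -11)

Answer: 15 -4 -11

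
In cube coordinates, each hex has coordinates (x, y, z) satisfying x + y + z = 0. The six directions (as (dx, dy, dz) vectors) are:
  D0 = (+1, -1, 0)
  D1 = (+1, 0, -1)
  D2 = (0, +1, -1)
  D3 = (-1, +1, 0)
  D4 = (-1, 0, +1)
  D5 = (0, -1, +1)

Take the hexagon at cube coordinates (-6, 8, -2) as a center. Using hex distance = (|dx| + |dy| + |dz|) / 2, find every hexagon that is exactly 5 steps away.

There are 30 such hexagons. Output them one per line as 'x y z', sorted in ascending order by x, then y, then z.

Answer: -11 8 3
-11 9 2
-11 10 1
-11 11 0
-11 12 -1
-11 13 -2
-10 7 3
-10 13 -3
-9 6 3
-9 13 -4
-8 5 3
-8 13 -5
-7 4 3
-7 13 -6
-6 3 3
-6 13 -7
-5 3 2
-5 12 -7
-4 3 1
-4 11 -7
-3 3 0
-3 10 -7
-2 3 -1
-2 9 -7
-1 3 -2
-1 4 -3
-1 5 -4
-1 6 -5
-1 7 -6
-1 8 -7

Derivation:
Walk ring at distance 5 from (-6, 8, -2):
Start at center + D4*5 = (-11, 8, 3)
  hex 0: (-11, 8, 3)
  hex 1: (-10, 7, 3)
  hex 2: (-9, 6, 3)
  hex 3: (-8, 5, 3)
  hex 4: (-7, 4, 3)
  hex 5: (-6, 3, 3)
  hex 6: (-5, 3, 2)
  hex 7: (-4, 3, 1)
  hex 8: (-3, 3, 0)
  hex 9: (-2, 3, -1)
  hex 10: (-1, 3, -2)
  hex 11: (-1, 4, -3)
  hex 12: (-1, 5, -4)
  hex 13: (-1, 6, -5)
  hex 14: (-1, 7, -6)
  hex 15: (-1, 8, -7)
  hex 16: (-2, 9, -7)
  hex 17: (-3, 10, -7)
  hex 18: (-4, 11, -7)
  hex 19: (-5, 12, -7)
  hex 20: (-6, 13, -7)
  hex 21: (-7, 13, -6)
  hex 22: (-8, 13, -5)
  hex 23: (-9, 13, -4)
  hex 24: (-10, 13, -3)
  hex 25: (-11, 13, -2)
  hex 26: (-11, 12, -1)
  hex 27: (-11, 11, 0)
  hex 28: (-11, 10, 1)
  hex 29: (-11, 9, 2)
Sorted: 30 hexes.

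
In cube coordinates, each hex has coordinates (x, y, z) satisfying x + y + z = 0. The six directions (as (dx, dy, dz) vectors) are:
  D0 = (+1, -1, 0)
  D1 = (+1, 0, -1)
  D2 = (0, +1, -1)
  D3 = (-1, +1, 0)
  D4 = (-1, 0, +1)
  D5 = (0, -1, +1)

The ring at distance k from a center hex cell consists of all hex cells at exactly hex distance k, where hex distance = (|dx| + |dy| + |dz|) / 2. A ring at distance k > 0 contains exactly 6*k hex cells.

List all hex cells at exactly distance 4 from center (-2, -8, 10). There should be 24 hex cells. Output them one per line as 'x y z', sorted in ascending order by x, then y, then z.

Walk ring at distance 4 from (-2, -8, 10):
Start at center + D4*4 = (-6, -8, 14)
  hex 0: (-6, -8, 14)
  hex 1: (-5, -9, 14)
  hex 2: (-4, -10, 14)
  hex 3: (-3, -11, 14)
  hex 4: (-2, -12, 14)
  hex 5: (-1, -12, 13)
  hex 6: (0, -12, 12)
  hex 7: (1, -12, 11)
  hex 8: (2, -12, 10)
  hex 9: (2, -11, 9)
  hex 10: (2, -10, 8)
  hex 11: (2, -9, 7)
  hex 12: (2, -8, 6)
  hex 13: (1, -7, 6)
  hex 14: (0, -6, 6)
  hex 15: (-1, -5, 6)
  hex 16: (-2, -4, 6)
  hex 17: (-3, -4, 7)
  hex 18: (-4, -4, 8)
  hex 19: (-5, -4, 9)
  hex 20: (-6, -4, 10)
  hex 21: (-6, -5, 11)
  hex 22: (-6, -6, 12)
  hex 23: (-6, -7, 13)
Sorted: 24 hexes.

Answer: -6 -8 14
-6 -7 13
-6 -6 12
-6 -5 11
-6 -4 10
-5 -9 14
-5 -4 9
-4 -10 14
-4 -4 8
-3 -11 14
-3 -4 7
-2 -12 14
-2 -4 6
-1 -12 13
-1 -5 6
0 -12 12
0 -6 6
1 -12 11
1 -7 6
2 -12 10
2 -11 9
2 -10 8
2 -9 7
2 -8 6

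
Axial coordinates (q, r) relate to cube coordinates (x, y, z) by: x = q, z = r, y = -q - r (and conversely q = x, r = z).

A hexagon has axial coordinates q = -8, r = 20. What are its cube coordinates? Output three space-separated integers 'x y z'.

Answer: -8 -12 20

Derivation:
x = q = -8
z = r = 20
y = -x - z = -(-8) - (20) = -12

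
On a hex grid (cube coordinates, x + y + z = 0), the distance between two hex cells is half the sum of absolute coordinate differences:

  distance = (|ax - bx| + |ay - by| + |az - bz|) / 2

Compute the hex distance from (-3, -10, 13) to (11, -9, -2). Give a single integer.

|ax - bx| = |-3 - 11| = 14
|ay - by| = |-10 - (-9)| = 1
|az - bz| = |13 - (-2)| = 15
distance = (14 + 1 + 15) / 2 = 30 / 2 = 15

Answer: 15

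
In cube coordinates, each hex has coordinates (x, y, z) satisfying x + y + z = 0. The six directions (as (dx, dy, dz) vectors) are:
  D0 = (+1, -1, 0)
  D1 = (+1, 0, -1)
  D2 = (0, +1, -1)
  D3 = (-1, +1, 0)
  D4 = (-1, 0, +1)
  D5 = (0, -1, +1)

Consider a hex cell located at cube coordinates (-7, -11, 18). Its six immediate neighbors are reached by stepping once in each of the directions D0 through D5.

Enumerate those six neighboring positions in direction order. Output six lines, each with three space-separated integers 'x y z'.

Center: (-7, -11, 18). Add each direction:
  D0: (-7, -11, 18) + (1, -1, 0) = (-6, -12, 18)
  D1: (-7, -11, 18) + (1, 0, -1) = (-6, -11, 17)
  D2: (-7, -11, 18) + (0, 1, -1) = (-7, -10, 17)
  D3: (-7, -11, 18) + (-1, 1, 0) = (-8, -10, 18)
  D4: (-7, -11, 18) + (-1, 0, 1) = (-8, -11, 19)
  D5: (-7, -11, 18) + (0, -1, 1) = (-7, -12, 19)

Answer: -6 -12 18
-6 -11 17
-7 -10 17
-8 -10 18
-8 -11 19
-7 -12 19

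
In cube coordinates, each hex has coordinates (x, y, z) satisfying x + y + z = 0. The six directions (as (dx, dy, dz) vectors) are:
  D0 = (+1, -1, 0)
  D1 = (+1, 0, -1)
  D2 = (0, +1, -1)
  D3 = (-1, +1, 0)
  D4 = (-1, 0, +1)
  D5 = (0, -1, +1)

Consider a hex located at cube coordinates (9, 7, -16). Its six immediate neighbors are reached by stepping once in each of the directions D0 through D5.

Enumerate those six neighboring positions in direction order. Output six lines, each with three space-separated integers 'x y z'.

Center: (9, 7, -16). Add each direction:
  D0: (9, 7, -16) + (1, -1, 0) = (10, 6, -16)
  D1: (9, 7, -16) + (1, 0, -1) = (10, 7, -17)
  D2: (9, 7, -16) + (0, 1, -1) = (9, 8, -17)
  D3: (9, 7, -16) + (-1, 1, 0) = (8, 8, -16)
  D4: (9, 7, -16) + (-1, 0, 1) = (8, 7, -15)
  D5: (9, 7, -16) + (0, -1, 1) = (9, 6, -15)

Answer: 10 6 -16
10 7 -17
9 8 -17
8 8 -16
8 7 -15
9 6 -15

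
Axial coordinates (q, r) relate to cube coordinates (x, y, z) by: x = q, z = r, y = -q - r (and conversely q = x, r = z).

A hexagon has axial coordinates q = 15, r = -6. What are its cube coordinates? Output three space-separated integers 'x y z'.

x = q = 15
z = r = -6
y = -x - z = -(15) - (-6) = -9

Answer: 15 -9 -6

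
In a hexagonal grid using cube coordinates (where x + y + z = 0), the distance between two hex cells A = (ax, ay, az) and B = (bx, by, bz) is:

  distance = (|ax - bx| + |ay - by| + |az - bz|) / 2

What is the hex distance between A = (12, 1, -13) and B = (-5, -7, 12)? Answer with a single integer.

Answer: 25

Derivation:
|ax - bx| = |12 - (-5)| = 17
|ay - by| = |1 - (-7)| = 8
|az - bz| = |-13 - 12| = 25
distance = (17 + 8 + 25) / 2 = 50 / 2 = 25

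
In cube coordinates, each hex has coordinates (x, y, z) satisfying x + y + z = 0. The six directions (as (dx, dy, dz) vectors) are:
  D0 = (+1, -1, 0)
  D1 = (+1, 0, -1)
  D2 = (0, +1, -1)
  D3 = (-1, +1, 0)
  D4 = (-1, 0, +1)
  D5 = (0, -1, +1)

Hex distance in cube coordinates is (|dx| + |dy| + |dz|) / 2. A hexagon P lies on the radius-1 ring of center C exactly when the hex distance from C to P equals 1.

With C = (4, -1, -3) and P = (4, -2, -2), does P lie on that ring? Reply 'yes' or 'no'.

Answer: yes

Derivation:
|px - cx| = |4 - 4| = 0
|py - cy| = |-2 - (-1)| = 1
|pz - cz| = |-2 - (-3)| = 1
distance = (0+1+1)/2 = 2/2 = 1
radius = 1; distance == radius -> yes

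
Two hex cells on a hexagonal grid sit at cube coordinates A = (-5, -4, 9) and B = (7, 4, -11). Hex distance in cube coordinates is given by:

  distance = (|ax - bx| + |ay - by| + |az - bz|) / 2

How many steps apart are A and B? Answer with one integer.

|ax - bx| = |-5 - 7| = 12
|ay - by| = |-4 - 4| = 8
|az - bz| = |9 - (-11)| = 20
distance = (12 + 8 + 20) / 2 = 40 / 2 = 20

Answer: 20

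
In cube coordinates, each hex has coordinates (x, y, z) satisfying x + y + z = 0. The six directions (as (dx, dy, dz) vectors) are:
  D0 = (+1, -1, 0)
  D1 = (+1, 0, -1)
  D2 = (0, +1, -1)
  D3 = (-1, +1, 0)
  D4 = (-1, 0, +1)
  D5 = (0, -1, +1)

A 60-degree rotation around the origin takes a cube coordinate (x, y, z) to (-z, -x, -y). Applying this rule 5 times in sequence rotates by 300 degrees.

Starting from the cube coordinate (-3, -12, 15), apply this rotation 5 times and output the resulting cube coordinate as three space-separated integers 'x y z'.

Answer: 12 -15 3

Derivation:
Start: (-3, -12, 15)
Step 1: (-3, -12, 15) -> (-(15), -(-3), -(-12)) = (-15, 3, 12)
Step 2: (-15, 3, 12) -> (-(12), -(-15), -(3)) = (-12, 15, -3)
Step 3: (-12, 15, -3) -> (-(-3), -(-12), -(15)) = (3, 12, -15)
Step 4: (3, 12, -15) -> (-(-15), -(3), -(12)) = (15, -3, -12)
Step 5: (15, -3, -12) -> (-(-12), -(15), -(-3)) = (12, -15, 3)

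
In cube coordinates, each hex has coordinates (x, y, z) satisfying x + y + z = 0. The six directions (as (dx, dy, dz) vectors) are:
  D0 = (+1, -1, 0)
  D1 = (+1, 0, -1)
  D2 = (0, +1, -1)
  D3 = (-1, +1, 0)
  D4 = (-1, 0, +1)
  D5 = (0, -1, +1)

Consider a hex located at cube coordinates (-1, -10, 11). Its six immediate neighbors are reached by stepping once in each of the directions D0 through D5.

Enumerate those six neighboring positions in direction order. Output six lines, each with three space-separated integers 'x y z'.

Center: (-1, -10, 11). Add each direction:
  D0: (-1, -10, 11) + (1, -1, 0) = (0, -11, 11)
  D1: (-1, -10, 11) + (1, 0, -1) = (0, -10, 10)
  D2: (-1, -10, 11) + (0, 1, -1) = (-1, -9, 10)
  D3: (-1, -10, 11) + (-1, 1, 0) = (-2, -9, 11)
  D4: (-1, -10, 11) + (-1, 0, 1) = (-2, -10, 12)
  D5: (-1, -10, 11) + (0, -1, 1) = (-1, -11, 12)

Answer: 0 -11 11
0 -10 10
-1 -9 10
-2 -9 11
-2 -10 12
-1 -11 12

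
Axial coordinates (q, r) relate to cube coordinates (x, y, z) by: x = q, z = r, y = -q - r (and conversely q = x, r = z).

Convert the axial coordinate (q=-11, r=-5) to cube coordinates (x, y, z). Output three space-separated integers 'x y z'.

Answer: -11 16 -5

Derivation:
x = q = -11
z = r = -5
y = -x - z = -(-11) - (-5) = 16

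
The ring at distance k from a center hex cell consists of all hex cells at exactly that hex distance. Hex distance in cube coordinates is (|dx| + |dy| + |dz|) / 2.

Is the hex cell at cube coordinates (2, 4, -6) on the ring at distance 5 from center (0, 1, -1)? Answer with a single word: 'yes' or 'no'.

|px - cx| = |2 - 0| = 2
|py - cy| = |4 - 1| = 3
|pz - cz| = |-6 - (-1)| = 5
distance = (2+3+5)/2 = 10/2 = 5
radius = 5; distance == radius -> yes

Answer: yes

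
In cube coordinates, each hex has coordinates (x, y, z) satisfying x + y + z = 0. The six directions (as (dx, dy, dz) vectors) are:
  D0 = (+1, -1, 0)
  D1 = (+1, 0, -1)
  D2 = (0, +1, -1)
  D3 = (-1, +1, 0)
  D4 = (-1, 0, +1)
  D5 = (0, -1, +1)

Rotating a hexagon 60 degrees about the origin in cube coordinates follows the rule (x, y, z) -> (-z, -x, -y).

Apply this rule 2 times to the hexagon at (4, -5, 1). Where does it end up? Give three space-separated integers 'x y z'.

Answer: -5 1 4

Derivation:
Start: (4, -5, 1)
Step 1: (4, -5, 1) -> (-(1), -(4), -(-5)) = (-1, -4, 5)
Step 2: (-1, -4, 5) -> (-(5), -(-1), -(-4)) = (-5, 1, 4)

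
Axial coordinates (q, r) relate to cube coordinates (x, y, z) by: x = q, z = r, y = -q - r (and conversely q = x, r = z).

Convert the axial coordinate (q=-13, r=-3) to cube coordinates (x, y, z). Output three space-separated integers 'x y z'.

Answer: -13 16 -3

Derivation:
x = q = -13
z = r = -3
y = -x - z = -(-13) - (-3) = 16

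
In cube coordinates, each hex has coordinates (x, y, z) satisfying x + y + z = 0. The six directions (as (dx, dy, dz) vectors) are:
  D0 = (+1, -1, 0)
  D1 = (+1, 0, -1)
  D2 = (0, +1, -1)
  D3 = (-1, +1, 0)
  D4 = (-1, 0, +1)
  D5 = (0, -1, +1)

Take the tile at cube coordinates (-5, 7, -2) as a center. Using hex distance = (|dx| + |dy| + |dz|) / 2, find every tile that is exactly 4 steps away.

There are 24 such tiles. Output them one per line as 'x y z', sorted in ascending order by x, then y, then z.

Walk ring at distance 4 from (-5, 7, -2):
Start at center + D4*4 = (-9, 7, 2)
  hex 0: (-9, 7, 2)
  hex 1: (-8, 6, 2)
  hex 2: (-7, 5, 2)
  hex 3: (-6, 4, 2)
  hex 4: (-5, 3, 2)
  hex 5: (-4, 3, 1)
  hex 6: (-3, 3, 0)
  hex 7: (-2, 3, -1)
  hex 8: (-1, 3, -2)
  hex 9: (-1, 4, -3)
  hex 10: (-1, 5, -4)
  hex 11: (-1, 6, -5)
  hex 12: (-1, 7, -6)
  hex 13: (-2, 8, -6)
  hex 14: (-3, 9, -6)
  hex 15: (-4, 10, -6)
  hex 16: (-5, 11, -6)
  hex 17: (-6, 11, -5)
  hex 18: (-7, 11, -4)
  hex 19: (-8, 11, -3)
  hex 20: (-9, 11, -2)
  hex 21: (-9, 10, -1)
  hex 22: (-9, 9, 0)
  hex 23: (-9, 8, 1)
Sorted: 24 hexes.

Answer: -9 7 2
-9 8 1
-9 9 0
-9 10 -1
-9 11 -2
-8 6 2
-8 11 -3
-7 5 2
-7 11 -4
-6 4 2
-6 11 -5
-5 3 2
-5 11 -6
-4 3 1
-4 10 -6
-3 3 0
-3 9 -6
-2 3 -1
-2 8 -6
-1 3 -2
-1 4 -3
-1 5 -4
-1 6 -5
-1 7 -6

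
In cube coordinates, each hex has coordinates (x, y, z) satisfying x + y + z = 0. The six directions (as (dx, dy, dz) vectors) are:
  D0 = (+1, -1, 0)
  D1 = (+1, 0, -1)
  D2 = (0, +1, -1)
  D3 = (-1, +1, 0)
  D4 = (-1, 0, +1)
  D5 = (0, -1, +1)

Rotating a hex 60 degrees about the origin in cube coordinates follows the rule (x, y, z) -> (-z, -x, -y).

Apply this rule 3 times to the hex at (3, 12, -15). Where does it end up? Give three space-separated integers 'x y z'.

Start: (3, 12, -15)
Step 1: (3, 12, -15) -> (-(-15), -(3), -(12)) = (15, -3, -12)
Step 2: (15, -3, -12) -> (-(-12), -(15), -(-3)) = (12, -15, 3)
Step 3: (12, -15, 3) -> (-(3), -(12), -(-15)) = (-3, -12, 15)

Answer: -3 -12 15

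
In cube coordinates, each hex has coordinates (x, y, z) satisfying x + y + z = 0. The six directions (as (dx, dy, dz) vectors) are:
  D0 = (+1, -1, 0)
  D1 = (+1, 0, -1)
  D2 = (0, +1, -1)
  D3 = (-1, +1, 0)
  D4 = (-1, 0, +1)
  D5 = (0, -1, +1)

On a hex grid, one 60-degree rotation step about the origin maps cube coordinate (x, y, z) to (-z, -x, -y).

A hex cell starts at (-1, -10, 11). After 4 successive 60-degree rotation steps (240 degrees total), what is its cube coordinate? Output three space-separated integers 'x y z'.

Start: (-1, -10, 11)
Step 1: (-1, -10, 11) -> (-(11), -(-1), -(-10)) = (-11, 1, 10)
Step 2: (-11, 1, 10) -> (-(10), -(-11), -(1)) = (-10, 11, -1)
Step 3: (-10, 11, -1) -> (-(-1), -(-10), -(11)) = (1, 10, -11)
Step 4: (1, 10, -11) -> (-(-11), -(1), -(10)) = (11, -1, -10)

Answer: 11 -1 -10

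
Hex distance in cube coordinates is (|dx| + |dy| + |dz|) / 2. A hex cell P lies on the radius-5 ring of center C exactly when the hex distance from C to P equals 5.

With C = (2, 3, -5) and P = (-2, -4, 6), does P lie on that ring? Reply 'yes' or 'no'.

|px - cx| = |-2 - 2| = 4
|py - cy| = |-4 - 3| = 7
|pz - cz| = |6 - (-5)| = 11
distance = (4+7+11)/2 = 22/2 = 11
radius = 5; distance != radius -> no

Answer: no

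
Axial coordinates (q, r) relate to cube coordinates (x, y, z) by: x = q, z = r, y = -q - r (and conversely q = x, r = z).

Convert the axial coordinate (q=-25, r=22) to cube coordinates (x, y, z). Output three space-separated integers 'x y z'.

x = q = -25
z = r = 22
y = -x - z = -(-25) - (22) = 3

Answer: -25 3 22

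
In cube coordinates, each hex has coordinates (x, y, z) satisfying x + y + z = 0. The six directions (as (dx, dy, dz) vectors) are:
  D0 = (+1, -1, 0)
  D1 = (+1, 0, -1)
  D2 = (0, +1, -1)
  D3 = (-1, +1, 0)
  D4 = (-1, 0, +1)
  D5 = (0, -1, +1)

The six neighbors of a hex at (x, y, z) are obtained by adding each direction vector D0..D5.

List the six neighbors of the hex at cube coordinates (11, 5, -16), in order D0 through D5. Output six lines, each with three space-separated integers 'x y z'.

Center: (11, 5, -16). Add each direction:
  D0: (11, 5, -16) + (1, -1, 0) = (12, 4, -16)
  D1: (11, 5, -16) + (1, 0, -1) = (12, 5, -17)
  D2: (11, 5, -16) + (0, 1, -1) = (11, 6, -17)
  D3: (11, 5, -16) + (-1, 1, 0) = (10, 6, -16)
  D4: (11, 5, -16) + (-1, 0, 1) = (10, 5, -15)
  D5: (11, 5, -16) + (0, -1, 1) = (11, 4, -15)

Answer: 12 4 -16
12 5 -17
11 6 -17
10 6 -16
10 5 -15
11 4 -15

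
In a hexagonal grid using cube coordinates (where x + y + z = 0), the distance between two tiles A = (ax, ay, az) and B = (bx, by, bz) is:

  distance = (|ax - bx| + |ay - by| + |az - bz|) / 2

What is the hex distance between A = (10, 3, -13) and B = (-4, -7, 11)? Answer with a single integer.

Answer: 24

Derivation:
|ax - bx| = |10 - (-4)| = 14
|ay - by| = |3 - (-7)| = 10
|az - bz| = |-13 - 11| = 24
distance = (14 + 10 + 24) / 2 = 48 / 2 = 24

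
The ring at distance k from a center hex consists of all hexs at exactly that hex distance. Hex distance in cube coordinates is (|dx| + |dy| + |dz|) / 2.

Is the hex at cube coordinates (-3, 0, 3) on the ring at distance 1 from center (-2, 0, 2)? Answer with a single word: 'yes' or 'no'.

Answer: yes

Derivation:
|px - cx| = |-3 - (-2)| = 1
|py - cy| = |0 - 0| = 0
|pz - cz| = |3 - 2| = 1
distance = (1+0+1)/2 = 2/2 = 1
radius = 1; distance == radius -> yes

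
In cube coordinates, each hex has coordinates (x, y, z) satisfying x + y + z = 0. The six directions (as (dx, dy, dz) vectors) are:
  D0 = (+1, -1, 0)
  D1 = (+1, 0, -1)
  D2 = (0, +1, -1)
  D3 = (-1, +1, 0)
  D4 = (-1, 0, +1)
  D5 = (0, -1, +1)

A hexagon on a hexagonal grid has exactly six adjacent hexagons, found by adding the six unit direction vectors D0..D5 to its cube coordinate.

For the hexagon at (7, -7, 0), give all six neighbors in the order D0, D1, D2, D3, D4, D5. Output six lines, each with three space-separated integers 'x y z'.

Answer: 8 -8 0
8 -7 -1
7 -6 -1
6 -6 0
6 -7 1
7 -8 1

Derivation:
Center: (7, -7, 0). Add each direction:
  D0: (7, -7, 0) + (1, -1, 0) = (8, -8, 0)
  D1: (7, -7, 0) + (1, 0, -1) = (8, -7, -1)
  D2: (7, -7, 0) + (0, 1, -1) = (7, -6, -1)
  D3: (7, -7, 0) + (-1, 1, 0) = (6, -6, 0)
  D4: (7, -7, 0) + (-1, 0, 1) = (6, -7, 1)
  D5: (7, -7, 0) + (0, -1, 1) = (7, -8, 1)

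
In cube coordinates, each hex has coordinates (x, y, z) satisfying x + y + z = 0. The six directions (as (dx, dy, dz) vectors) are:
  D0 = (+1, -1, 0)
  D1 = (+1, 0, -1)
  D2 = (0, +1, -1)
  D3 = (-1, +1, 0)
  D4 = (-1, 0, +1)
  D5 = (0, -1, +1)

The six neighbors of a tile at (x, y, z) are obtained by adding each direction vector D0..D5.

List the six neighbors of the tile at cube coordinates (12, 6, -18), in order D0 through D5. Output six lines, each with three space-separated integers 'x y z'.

Center: (12, 6, -18). Add each direction:
  D0: (12, 6, -18) + (1, -1, 0) = (13, 5, -18)
  D1: (12, 6, -18) + (1, 0, -1) = (13, 6, -19)
  D2: (12, 6, -18) + (0, 1, -1) = (12, 7, -19)
  D3: (12, 6, -18) + (-1, 1, 0) = (11, 7, -18)
  D4: (12, 6, -18) + (-1, 0, 1) = (11, 6, -17)
  D5: (12, 6, -18) + (0, -1, 1) = (12, 5, -17)

Answer: 13 5 -18
13 6 -19
12 7 -19
11 7 -18
11 6 -17
12 5 -17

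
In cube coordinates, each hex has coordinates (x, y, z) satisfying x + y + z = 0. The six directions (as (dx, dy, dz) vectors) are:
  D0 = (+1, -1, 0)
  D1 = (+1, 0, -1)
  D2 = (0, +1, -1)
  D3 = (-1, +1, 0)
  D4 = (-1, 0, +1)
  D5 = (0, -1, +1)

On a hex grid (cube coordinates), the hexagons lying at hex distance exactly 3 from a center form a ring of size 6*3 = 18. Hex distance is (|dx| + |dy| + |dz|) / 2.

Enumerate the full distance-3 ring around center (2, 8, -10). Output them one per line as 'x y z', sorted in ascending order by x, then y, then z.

Answer: -1 8 -7
-1 9 -8
-1 10 -9
-1 11 -10
0 7 -7
0 11 -11
1 6 -7
1 11 -12
2 5 -7
2 11 -13
3 5 -8
3 10 -13
4 5 -9
4 9 -13
5 5 -10
5 6 -11
5 7 -12
5 8 -13

Derivation:
Walk ring at distance 3 from (2, 8, -10):
Start at center + D4*3 = (-1, 8, -7)
  hex 0: (-1, 8, -7)
  hex 1: (0, 7, -7)
  hex 2: (1, 6, -7)
  hex 3: (2, 5, -7)
  hex 4: (3, 5, -8)
  hex 5: (4, 5, -9)
  hex 6: (5, 5, -10)
  hex 7: (5, 6, -11)
  hex 8: (5, 7, -12)
  hex 9: (5, 8, -13)
  hex 10: (4, 9, -13)
  hex 11: (3, 10, -13)
  hex 12: (2, 11, -13)
  hex 13: (1, 11, -12)
  hex 14: (0, 11, -11)
  hex 15: (-1, 11, -10)
  hex 16: (-1, 10, -9)
  hex 17: (-1, 9, -8)
Sorted: 18 hexes.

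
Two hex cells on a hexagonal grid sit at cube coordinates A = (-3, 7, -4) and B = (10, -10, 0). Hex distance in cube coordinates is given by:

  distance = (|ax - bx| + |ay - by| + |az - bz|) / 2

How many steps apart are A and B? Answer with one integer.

|ax - bx| = |-3 - 10| = 13
|ay - by| = |7 - (-10)| = 17
|az - bz| = |-4 - 0| = 4
distance = (13 + 17 + 4) / 2 = 34 / 2 = 17

Answer: 17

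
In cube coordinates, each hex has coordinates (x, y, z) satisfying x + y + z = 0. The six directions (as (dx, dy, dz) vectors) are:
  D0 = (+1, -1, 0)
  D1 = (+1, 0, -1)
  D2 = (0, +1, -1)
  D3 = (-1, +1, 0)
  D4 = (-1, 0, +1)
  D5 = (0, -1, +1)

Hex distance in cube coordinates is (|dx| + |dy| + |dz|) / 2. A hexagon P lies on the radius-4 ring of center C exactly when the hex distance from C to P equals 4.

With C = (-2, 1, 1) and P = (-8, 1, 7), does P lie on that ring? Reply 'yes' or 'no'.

Answer: no

Derivation:
|px - cx| = |-8 - (-2)| = 6
|py - cy| = |1 - 1| = 0
|pz - cz| = |7 - 1| = 6
distance = (6+0+6)/2 = 12/2 = 6
radius = 4; distance != radius -> no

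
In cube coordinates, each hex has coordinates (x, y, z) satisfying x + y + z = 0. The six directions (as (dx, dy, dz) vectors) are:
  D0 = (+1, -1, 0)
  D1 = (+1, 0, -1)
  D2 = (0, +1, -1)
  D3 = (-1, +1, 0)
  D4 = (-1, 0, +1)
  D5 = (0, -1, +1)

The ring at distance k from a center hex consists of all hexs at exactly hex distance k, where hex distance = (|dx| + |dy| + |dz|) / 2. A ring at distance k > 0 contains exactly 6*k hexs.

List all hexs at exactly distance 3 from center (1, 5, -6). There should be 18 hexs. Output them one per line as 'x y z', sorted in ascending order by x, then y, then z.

Walk ring at distance 3 from (1, 5, -6):
Start at center + D4*3 = (-2, 5, -3)
  hex 0: (-2, 5, -3)
  hex 1: (-1, 4, -3)
  hex 2: (0, 3, -3)
  hex 3: (1, 2, -3)
  hex 4: (2, 2, -4)
  hex 5: (3, 2, -5)
  hex 6: (4, 2, -6)
  hex 7: (4, 3, -7)
  hex 8: (4, 4, -8)
  hex 9: (4, 5, -9)
  hex 10: (3, 6, -9)
  hex 11: (2, 7, -9)
  hex 12: (1, 8, -9)
  hex 13: (0, 8, -8)
  hex 14: (-1, 8, -7)
  hex 15: (-2, 8, -6)
  hex 16: (-2, 7, -5)
  hex 17: (-2, 6, -4)
Sorted: 18 hexes.

Answer: -2 5 -3
-2 6 -4
-2 7 -5
-2 8 -6
-1 4 -3
-1 8 -7
0 3 -3
0 8 -8
1 2 -3
1 8 -9
2 2 -4
2 7 -9
3 2 -5
3 6 -9
4 2 -6
4 3 -7
4 4 -8
4 5 -9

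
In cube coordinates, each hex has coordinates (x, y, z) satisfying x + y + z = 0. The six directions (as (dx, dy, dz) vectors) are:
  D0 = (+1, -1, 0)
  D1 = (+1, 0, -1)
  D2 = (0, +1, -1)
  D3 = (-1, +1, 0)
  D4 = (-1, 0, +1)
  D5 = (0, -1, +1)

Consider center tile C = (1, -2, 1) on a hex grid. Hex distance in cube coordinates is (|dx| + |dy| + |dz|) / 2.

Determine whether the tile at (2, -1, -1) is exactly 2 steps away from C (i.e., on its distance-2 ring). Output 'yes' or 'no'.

|px - cx| = |2 - 1| = 1
|py - cy| = |-1 - (-2)| = 1
|pz - cz| = |-1 - 1| = 2
distance = (1+1+2)/2 = 4/2 = 2
radius = 2; distance == radius -> yes

Answer: yes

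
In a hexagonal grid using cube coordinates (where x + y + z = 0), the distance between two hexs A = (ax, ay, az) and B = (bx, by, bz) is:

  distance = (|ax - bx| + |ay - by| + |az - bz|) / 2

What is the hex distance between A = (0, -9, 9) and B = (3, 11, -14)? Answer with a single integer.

|ax - bx| = |0 - 3| = 3
|ay - by| = |-9 - 11| = 20
|az - bz| = |9 - (-14)| = 23
distance = (3 + 20 + 23) / 2 = 46 / 2 = 23

Answer: 23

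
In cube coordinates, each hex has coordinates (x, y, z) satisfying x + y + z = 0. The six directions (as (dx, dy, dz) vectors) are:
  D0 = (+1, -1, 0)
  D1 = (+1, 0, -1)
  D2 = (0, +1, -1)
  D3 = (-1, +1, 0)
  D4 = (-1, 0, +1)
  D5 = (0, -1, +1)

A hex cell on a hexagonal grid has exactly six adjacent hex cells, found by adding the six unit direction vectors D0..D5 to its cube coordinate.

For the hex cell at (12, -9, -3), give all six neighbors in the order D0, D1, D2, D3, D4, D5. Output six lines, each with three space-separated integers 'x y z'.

Answer: 13 -10 -3
13 -9 -4
12 -8 -4
11 -8 -3
11 -9 -2
12 -10 -2

Derivation:
Center: (12, -9, -3). Add each direction:
  D0: (12, -9, -3) + (1, -1, 0) = (13, -10, -3)
  D1: (12, -9, -3) + (1, 0, -1) = (13, -9, -4)
  D2: (12, -9, -3) + (0, 1, -1) = (12, -8, -4)
  D3: (12, -9, -3) + (-1, 1, 0) = (11, -8, -3)
  D4: (12, -9, -3) + (-1, 0, 1) = (11, -9, -2)
  D5: (12, -9, -3) + (0, -1, 1) = (12, -10, -2)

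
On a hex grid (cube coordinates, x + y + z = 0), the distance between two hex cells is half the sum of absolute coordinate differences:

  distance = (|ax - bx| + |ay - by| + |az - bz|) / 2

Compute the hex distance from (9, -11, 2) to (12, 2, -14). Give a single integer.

Answer: 16

Derivation:
|ax - bx| = |9 - 12| = 3
|ay - by| = |-11 - 2| = 13
|az - bz| = |2 - (-14)| = 16
distance = (3 + 13 + 16) / 2 = 32 / 2 = 16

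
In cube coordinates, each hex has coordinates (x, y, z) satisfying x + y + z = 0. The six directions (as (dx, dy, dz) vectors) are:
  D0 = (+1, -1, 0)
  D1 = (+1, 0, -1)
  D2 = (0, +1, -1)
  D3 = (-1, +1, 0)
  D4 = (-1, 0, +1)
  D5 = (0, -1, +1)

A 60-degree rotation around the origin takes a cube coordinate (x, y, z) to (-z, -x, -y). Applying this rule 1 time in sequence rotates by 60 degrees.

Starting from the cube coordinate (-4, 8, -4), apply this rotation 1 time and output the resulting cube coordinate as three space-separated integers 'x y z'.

Start: (-4, 8, -4)
Step 1: (-4, 8, -4) -> (-(-4), -(-4), -(8)) = (4, 4, -8)

Answer: 4 4 -8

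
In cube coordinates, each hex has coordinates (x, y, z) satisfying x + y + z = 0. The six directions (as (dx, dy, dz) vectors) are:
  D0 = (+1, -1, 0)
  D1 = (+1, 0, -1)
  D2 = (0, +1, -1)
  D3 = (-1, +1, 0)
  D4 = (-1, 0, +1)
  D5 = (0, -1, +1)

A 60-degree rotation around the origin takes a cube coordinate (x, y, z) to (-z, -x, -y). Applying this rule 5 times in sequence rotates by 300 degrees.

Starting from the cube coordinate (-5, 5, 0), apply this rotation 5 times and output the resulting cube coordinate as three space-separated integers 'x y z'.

Start: (-5, 5, 0)
Step 1: (-5, 5, 0) -> (-(0), -(-5), -(5)) = (0, 5, -5)
Step 2: (0, 5, -5) -> (-(-5), -(0), -(5)) = (5, 0, -5)
Step 3: (5, 0, -5) -> (-(-5), -(5), -(0)) = (5, -5, 0)
Step 4: (5, -5, 0) -> (-(0), -(5), -(-5)) = (0, -5, 5)
Step 5: (0, -5, 5) -> (-(5), -(0), -(-5)) = (-5, 0, 5)

Answer: -5 0 5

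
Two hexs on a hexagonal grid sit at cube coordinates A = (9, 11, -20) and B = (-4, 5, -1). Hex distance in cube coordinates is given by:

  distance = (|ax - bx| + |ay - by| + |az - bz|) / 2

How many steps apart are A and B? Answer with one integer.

Answer: 19

Derivation:
|ax - bx| = |9 - (-4)| = 13
|ay - by| = |11 - 5| = 6
|az - bz| = |-20 - (-1)| = 19
distance = (13 + 6 + 19) / 2 = 38 / 2 = 19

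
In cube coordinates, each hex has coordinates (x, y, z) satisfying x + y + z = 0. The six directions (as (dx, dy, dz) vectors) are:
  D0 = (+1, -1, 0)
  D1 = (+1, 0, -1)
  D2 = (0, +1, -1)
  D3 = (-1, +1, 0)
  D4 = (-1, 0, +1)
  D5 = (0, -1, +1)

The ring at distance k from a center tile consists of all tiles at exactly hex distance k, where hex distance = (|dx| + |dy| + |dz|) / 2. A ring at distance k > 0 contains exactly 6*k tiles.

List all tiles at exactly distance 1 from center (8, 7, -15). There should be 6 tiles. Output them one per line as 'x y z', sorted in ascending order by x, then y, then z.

Walk ring at distance 1 from (8, 7, -15):
Start at center + D4*1 = (7, 7, -14)
  hex 0: (7, 7, -14)
  hex 1: (8, 6, -14)
  hex 2: (9, 6, -15)
  hex 3: (9, 7, -16)
  hex 4: (8, 8, -16)
  hex 5: (7, 8, -15)
Sorted: 6 hexes.

Answer: 7 7 -14
7 8 -15
8 6 -14
8 8 -16
9 6 -15
9 7 -16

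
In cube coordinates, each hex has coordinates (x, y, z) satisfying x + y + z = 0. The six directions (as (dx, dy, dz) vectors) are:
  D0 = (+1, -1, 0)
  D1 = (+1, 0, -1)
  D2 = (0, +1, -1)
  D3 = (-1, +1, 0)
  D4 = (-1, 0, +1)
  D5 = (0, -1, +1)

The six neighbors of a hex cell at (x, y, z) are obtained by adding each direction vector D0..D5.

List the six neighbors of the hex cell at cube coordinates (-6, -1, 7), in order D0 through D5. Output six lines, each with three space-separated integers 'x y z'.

Answer: -5 -2 7
-5 -1 6
-6 0 6
-7 0 7
-7 -1 8
-6 -2 8

Derivation:
Center: (-6, -1, 7). Add each direction:
  D0: (-6, -1, 7) + (1, -1, 0) = (-5, -2, 7)
  D1: (-6, -1, 7) + (1, 0, -1) = (-5, -1, 6)
  D2: (-6, -1, 7) + (0, 1, -1) = (-6, 0, 6)
  D3: (-6, -1, 7) + (-1, 1, 0) = (-7, 0, 7)
  D4: (-6, -1, 7) + (-1, 0, 1) = (-7, -1, 8)
  D5: (-6, -1, 7) + (0, -1, 1) = (-6, -2, 8)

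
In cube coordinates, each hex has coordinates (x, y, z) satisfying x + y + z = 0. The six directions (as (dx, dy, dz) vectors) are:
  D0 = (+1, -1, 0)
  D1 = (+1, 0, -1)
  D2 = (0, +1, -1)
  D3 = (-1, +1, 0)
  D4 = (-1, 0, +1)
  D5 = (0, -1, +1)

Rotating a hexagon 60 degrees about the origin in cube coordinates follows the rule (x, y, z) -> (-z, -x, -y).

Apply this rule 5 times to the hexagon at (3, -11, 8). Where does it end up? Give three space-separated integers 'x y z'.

Answer: 11 -8 -3

Derivation:
Start: (3, -11, 8)
Step 1: (3, -11, 8) -> (-(8), -(3), -(-11)) = (-8, -3, 11)
Step 2: (-8, -3, 11) -> (-(11), -(-8), -(-3)) = (-11, 8, 3)
Step 3: (-11, 8, 3) -> (-(3), -(-11), -(8)) = (-3, 11, -8)
Step 4: (-3, 11, -8) -> (-(-8), -(-3), -(11)) = (8, 3, -11)
Step 5: (8, 3, -11) -> (-(-11), -(8), -(3)) = (11, -8, -3)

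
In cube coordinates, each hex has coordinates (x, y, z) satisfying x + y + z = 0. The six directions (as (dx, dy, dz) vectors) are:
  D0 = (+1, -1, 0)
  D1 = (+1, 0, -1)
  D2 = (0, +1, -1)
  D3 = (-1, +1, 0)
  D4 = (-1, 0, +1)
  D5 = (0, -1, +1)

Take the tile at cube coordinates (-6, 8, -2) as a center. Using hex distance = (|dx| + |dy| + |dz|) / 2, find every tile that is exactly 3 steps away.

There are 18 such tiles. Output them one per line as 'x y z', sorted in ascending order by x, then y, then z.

Walk ring at distance 3 from (-6, 8, -2):
Start at center + D4*3 = (-9, 8, 1)
  hex 0: (-9, 8, 1)
  hex 1: (-8, 7, 1)
  hex 2: (-7, 6, 1)
  hex 3: (-6, 5, 1)
  hex 4: (-5, 5, 0)
  hex 5: (-4, 5, -1)
  hex 6: (-3, 5, -2)
  hex 7: (-3, 6, -3)
  hex 8: (-3, 7, -4)
  hex 9: (-3, 8, -5)
  hex 10: (-4, 9, -5)
  hex 11: (-5, 10, -5)
  hex 12: (-6, 11, -5)
  hex 13: (-7, 11, -4)
  hex 14: (-8, 11, -3)
  hex 15: (-9, 11, -2)
  hex 16: (-9, 10, -1)
  hex 17: (-9, 9, 0)
Sorted: 18 hexes.

Answer: -9 8 1
-9 9 0
-9 10 -1
-9 11 -2
-8 7 1
-8 11 -3
-7 6 1
-7 11 -4
-6 5 1
-6 11 -5
-5 5 0
-5 10 -5
-4 5 -1
-4 9 -5
-3 5 -2
-3 6 -3
-3 7 -4
-3 8 -5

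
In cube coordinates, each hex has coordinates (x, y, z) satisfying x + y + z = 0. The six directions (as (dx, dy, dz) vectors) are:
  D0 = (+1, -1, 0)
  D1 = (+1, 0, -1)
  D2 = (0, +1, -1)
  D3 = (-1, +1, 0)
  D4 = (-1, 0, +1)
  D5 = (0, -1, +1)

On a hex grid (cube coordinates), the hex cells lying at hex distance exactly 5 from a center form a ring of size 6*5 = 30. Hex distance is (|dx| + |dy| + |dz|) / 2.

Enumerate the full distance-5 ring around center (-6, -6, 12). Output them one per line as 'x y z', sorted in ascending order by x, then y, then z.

Answer: -11 -6 17
-11 -5 16
-11 -4 15
-11 -3 14
-11 -2 13
-11 -1 12
-10 -7 17
-10 -1 11
-9 -8 17
-9 -1 10
-8 -9 17
-8 -1 9
-7 -10 17
-7 -1 8
-6 -11 17
-6 -1 7
-5 -11 16
-5 -2 7
-4 -11 15
-4 -3 7
-3 -11 14
-3 -4 7
-2 -11 13
-2 -5 7
-1 -11 12
-1 -10 11
-1 -9 10
-1 -8 9
-1 -7 8
-1 -6 7

Derivation:
Walk ring at distance 5 from (-6, -6, 12):
Start at center + D4*5 = (-11, -6, 17)
  hex 0: (-11, -6, 17)
  hex 1: (-10, -7, 17)
  hex 2: (-9, -8, 17)
  hex 3: (-8, -9, 17)
  hex 4: (-7, -10, 17)
  hex 5: (-6, -11, 17)
  hex 6: (-5, -11, 16)
  hex 7: (-4, -11, 15)
  hex 8: (-3, -11, 14)
  hex 9: (-2, -11, 13)
  hex 10: (-1, -11, 12)
  hex 11: (-1, -10, 11)
  hex 12: (-1, -9, 10)
  hex 13: (-1, -8, 9)
  hex 14: (-1, -7, 8)
  hex 15: (-1, -6, 7)
  hex 16: (-2, -5, 7)
  hex 17: (-3, -4, 7)
  hex 18: (-4, -3, 7)
  hex 19: (-5, -2, 7)
  hex 20: (-6, -1, 7)
  hex 21: (-7, -1, 8)
  hex 22: (-8, -1, 9)
  hex 23: (-9, -1, 10)
  hex 24: (-10, -1, 11)
  hex 25: (-11, -1, 12)
  hex 26: (-11, -2, 13)
  hex 27: (-11, -3, 14)
  hex 28: (-11, -4, 15)
  hex 29: (-11, -5, 16)
Sorted: 30 hexes.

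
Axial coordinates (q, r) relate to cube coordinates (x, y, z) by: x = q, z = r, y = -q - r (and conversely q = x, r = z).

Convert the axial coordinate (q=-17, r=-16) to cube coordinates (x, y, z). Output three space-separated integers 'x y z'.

Answer: -17 33 -16

Derivation:
x = q = -17
z = r = -16
y = -x - z = -(-17) - (-16) = 33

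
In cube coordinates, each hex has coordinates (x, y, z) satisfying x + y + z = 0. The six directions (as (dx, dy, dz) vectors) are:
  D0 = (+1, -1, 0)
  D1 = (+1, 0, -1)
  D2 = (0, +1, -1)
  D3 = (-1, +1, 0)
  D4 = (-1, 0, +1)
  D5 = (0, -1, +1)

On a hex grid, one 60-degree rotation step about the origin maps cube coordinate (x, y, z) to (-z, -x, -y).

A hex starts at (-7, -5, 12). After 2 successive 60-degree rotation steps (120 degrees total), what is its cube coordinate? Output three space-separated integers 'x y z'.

Answer: -5 12 -7

Derivation:
Start: (-7, -5, 12)
Step 1: (-7, -5, 12) -> (-(12), -(-7), -(-5)) = (-12, 7, 5)
Step 2: (-12, 7, 5) -> (-(5), -(-12), -(7)) = (-5, 12, -7)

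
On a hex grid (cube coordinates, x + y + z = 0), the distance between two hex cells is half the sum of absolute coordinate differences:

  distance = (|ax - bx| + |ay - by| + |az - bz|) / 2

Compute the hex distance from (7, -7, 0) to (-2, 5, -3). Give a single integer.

|ax - bx| = |7 - (-2)| = 9
|ay - by| = |-7 - 5| = 12
|az - bz| = |0 - (-3)| = 3
distance = (9 + 12 + 3) / 2 = 24 / 2 = 12

Answer: 12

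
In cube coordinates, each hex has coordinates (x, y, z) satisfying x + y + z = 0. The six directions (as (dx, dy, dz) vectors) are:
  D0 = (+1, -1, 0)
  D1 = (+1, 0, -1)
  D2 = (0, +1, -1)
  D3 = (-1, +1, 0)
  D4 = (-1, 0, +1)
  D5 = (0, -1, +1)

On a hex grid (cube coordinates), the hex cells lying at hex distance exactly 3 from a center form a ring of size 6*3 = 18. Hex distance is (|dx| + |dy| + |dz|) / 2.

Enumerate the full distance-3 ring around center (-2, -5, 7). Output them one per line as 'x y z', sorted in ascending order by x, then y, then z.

Walk ring at distance 3 from (-2, -5, 7):
Start at center + D4*3 = (-5, -5, 10)
  hex 0: (-5, -5, 10)
  hex 1: (-4, -6, 10)
  hex 2: (-3, -7, 10)
  hex 3: (-2, -8, 10)
  hex 4: (-1, -8, 9)
  hex 5: (0, -8, 8)
  hex 6: (1, -8, 7)
  hex 7: (1, -7, 6)
  hex 8: (1, -6, 5)
  hex 9: (1, -5, 4)
  hex 10: (0, -4, 4)
  hex 11: (-1, -3, 4)
  hex 12: (-2, -2, 4)
  hex 13: (-3, -2, 5)
  hex 14: (-4, -2, 6)
  hex 15: (-5, -2, 7)
  hex 16: (-5, -3, 8)
  hex 17: (-5, -4, 9)
Sorted: 18 hexes.

Answer: -5 -5 10
-5 -4 9
-5 -3 8
-5 -2 7
-4 -6 10
-4 -2 6
-3 -7 10
-3 -2 5
-2 -8 10
-2 -2 4
-1 -8 9
-1 -3 4
0 -8 8
0 -4 4
1 -8 7
1 -7 6
1 -6 5
1 -5 4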